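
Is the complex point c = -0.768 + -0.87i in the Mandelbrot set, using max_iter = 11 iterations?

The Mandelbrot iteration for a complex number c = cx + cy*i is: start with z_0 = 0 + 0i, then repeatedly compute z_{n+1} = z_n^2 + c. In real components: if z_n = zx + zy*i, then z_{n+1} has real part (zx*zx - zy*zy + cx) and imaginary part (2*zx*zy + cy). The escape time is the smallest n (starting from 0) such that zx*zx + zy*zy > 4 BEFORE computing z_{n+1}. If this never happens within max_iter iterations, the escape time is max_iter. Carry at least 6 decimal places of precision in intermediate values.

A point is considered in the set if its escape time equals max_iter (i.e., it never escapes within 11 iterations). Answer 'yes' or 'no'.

z_0 = 0 + 0i, c = -0.7680 + -0.8700i
Iter 1: z = -0.7680 + -0.8700i, |z|^2 = 1.3467
Iter 2: z = -0.9351 + 0.4663i, |z|^2 = 1.0918
Iter 3: z = -0.1111 + -1.7421i, |z|^2 = 3.0472
Iter 4: z = -3.7905 + -0.4830i, |z|^2 = 14.6014
Escaped at iteration 4

Answer: no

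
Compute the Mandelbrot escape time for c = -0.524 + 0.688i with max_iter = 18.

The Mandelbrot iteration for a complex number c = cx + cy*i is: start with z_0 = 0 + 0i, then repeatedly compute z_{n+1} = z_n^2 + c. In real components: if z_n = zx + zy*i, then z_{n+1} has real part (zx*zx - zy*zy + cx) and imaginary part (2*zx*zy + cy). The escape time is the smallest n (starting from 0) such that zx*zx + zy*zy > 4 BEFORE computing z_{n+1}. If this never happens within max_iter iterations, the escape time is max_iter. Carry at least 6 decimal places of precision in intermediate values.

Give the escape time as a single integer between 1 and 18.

Answer: 18

Derivation:
z_0 = 0 + 0i, c = -0.5240 + 0.6880i
Iter 1: z = -0.5240 + 0.6880i, |z|^2 = 0.7479
Iter 2: z = -0.7228 + -0.0330i, |z|^2 = 0.5235
Iter 3: z = -0.0027 + 0.7357i, |z|^2 = 0.5413
Iter 4: z = -1.0653 + 0.6840i, |z|^2 = 1.6028
Iter 5: z = 0.1430 + -0.7694i, |z|^2 = 0.6124
Iter 6: z = -1.0955 + 0.4680i, |z|^2 = 1.4192
Iter 7: z = 0.4572 + -0.3374i, |z|^2 = 0.3229
Iter 8: z = -0.4288 + 0.3795i, |z|^2 = 0.3279
Iter 9: z = -0.4841 + 0.3625i, |z|^2 = 0.3658
Iter 10: z = -0.4211 + 0.3370i, |z|^2 = 0.2909
Iter 11: z = -0.4603 + 0.4042i, |z|^2 = 0.3752
Iter 12: z = -0.4755 + 0.3159i, |z|^2 = 0.3259
Iter 13: z = -0.3977 + 0.3875i, |z|^2 = 0.3083
Iter 14: z = -0.5160 + 0.3798i, |z|^2 = 0.4105
Iter 15: z = -0.4019 + 0.2960i, |z|^2 = 0.2492
Iter 16: z = -0.4501 + 0.4500i, |z|^2 = 0.4051
Iter 17: z = -0.5239 + 0.2829i, |z|^2 = 0.3545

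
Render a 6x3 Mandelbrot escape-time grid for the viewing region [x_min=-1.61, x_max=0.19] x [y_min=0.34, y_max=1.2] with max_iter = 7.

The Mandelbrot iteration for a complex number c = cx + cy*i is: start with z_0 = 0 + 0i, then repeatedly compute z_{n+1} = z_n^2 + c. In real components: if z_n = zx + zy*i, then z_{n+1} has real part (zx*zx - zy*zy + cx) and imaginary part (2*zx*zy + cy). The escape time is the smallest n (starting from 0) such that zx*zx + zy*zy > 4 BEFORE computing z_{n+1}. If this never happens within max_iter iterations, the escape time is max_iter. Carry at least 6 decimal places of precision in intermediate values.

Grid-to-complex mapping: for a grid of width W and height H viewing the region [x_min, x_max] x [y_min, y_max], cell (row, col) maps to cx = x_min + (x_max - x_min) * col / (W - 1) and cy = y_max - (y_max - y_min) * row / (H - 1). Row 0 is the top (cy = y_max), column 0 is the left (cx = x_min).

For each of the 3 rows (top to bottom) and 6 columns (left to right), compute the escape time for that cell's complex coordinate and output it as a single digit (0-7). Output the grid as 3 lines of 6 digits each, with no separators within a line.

(row=0, col=0): c = -1.6100 + 1.2000i → escape time 1
(row=0, col=1): c = -1.2500 + 1.2000i → escape time 2
(row=0, col=2): c = -0.8900 + 1.2000i → escape time 3
(row=0, col=3): c = -0.5300 + 1.2000i → escape time 3
(row=0, col=4): c = -0.1700 + 1.2000i → escape time 3
(row=0, col=5): c = 0.1900 + 1.2000i → escape time 2
(row=1, col=0): c = -1.6100 + 0.7700i → escape time 3
(row=1, col=1): c = -1.2500 + 0.7700i → escape time 3
(row=1, col=2): c = -0.8900 + 0.7700i → escape time 4
(row=1, col=3): c = -0.5300 + 0.7700i → escape time 6
(row=1, col=4): c = -0.1700 + 0.7700i → escape time 7
(row=1, col=5): c = 0.1900 + 0.7700i → escape time 5
(row=2, col=0): c = -1.6100 + 0.3400i → escape time 4
(row=2, col=1): c = -1.2500 + 0.3400i → escape time 7
(row=2, col=2): c = -0.8900 + 0.3400i → escape time 7
(row=2, col=3): c = -0.5300 + 0.3400i → escape time 7
(row=2, col=4): c = -0.1700 + 0.3400i → escape time 7
(row=2, col=5): c = 0.1900 + 0.3400i → escape time 7

Answer: 123332
334675
477777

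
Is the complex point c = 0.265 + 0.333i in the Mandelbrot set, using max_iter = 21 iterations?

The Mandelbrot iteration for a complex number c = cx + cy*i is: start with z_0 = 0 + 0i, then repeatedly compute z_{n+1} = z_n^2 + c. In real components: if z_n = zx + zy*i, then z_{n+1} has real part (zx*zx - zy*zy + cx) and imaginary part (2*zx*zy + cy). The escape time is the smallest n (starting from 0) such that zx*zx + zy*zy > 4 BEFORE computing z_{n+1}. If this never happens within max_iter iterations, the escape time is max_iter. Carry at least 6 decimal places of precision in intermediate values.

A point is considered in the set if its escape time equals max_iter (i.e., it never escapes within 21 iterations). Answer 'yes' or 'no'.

z_0 = 0 + 0i, c = 0.2650 + 0.3330i
Iter 1: z = 0.2650 + 0.3330i, |z|^2 = 0.1811
Iter 2: z = 0.2243 + 0.5095i, |z|^2 = 0.3099
Iter 3: z = 0.0557 + 0.5616i, |z|^2 = 0.3185
Iter 4: z = -0.0473 + 0.3956i, |z|^2 = 0.1587
Iter 5: z = 0.1107 + 0.2956i, |z|^2 = 0.0996
Iter 6: z = 0.1899 + 0.3985i, |z|^2 = 0.1948
Iter 7: z = 0.1423 + 0.4843i, |z|^2 = 0.2548
Iter 8: z = 0.0507 + 0.4708i, |z|^2 = 0.2242
Iter 9: z = 0.0459 + 0.3807i, |z|^2 = 0.1471
Iter 10: z = 0.1222 + 0.3679i, |z|^2 = 0.1503
Iter 11: z = 0.1445 + 0.4229i, |z|^2 = 0.1997
Iter 12: z = 0.1071 + 0.4553i, |z|^2 = 0.2187
Iter 13: z = 0.0692 + 0.4305i, |z|^2 = 0.1901
Iter 14: z = 0.0845 + 0.3926i, |z|^2 = 0.1613
Iter 15: z = 0.1180 + 0.3993i, |z|^2 = 0.1734
Iter 16: z = 0.1195 + 0.4273i, |z|^2 = 0.1968
Iter 17: z = 0.0967 + 0.4351i, |z|^2 = 0.1987
Iter 18: z = 0.0851 + 0.4172i, |z|^2 = 0.1813
Iter 19: z = 0.0982 + 0.4040i, |z|^2 = 0.1728
Iter 20: z = 0.1115 + 0.4123i, |z|^2 = 0.1825
Did not escape in 21 iterations → in set

Answer: yes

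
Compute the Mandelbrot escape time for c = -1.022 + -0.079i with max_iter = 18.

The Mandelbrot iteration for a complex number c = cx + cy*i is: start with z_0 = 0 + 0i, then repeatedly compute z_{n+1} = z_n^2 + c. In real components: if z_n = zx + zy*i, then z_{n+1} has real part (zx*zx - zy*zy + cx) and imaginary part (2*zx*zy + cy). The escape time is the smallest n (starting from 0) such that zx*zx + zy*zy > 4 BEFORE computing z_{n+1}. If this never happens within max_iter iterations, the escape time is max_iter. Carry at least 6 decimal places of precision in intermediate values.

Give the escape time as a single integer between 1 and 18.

z_0 = 0 + 0i, c = -1.0220 + -0.0790i
Iter 1: z = -1.0220 + -0.0790i, |z|^2 = 1.0507
Iter 2: z = 0.0162 + 0.0825i, |z|^2 = 0.0071
Iter 3: z = -1.0285 + -0.0763i, |z|^2 = 1.0637
Iter 4: z = 0.0301 + 0.0780i, |z|^2 = 0.0070
Iter 5: z = -1.0272 + -0.0743i, |z|^2 = 1.0606
Iter 6: z = 0.0276 + 0.0737i, |z|^2 = 0.0062
Iter 7: z = -1.0267 + -0.0749i, |z|^2 = 1.0597
Iter 8: z = 0.0264 + 0.0749i, |z|^2 = 0.0063
Iter 9: z = -1.0269 + -0.0750i, |z|^2 = 1.0602
Iter 10: z = 0.0269 + 0.0751i, |z|^2 = 0.0064
Iter 11: z = -1.0269 + -0.0750i, |z|^2 = 1.0602
Iter 12: z = 0.0269 + 0.0750i, |z|^2 = 0.0063
Iter 13: z = -1.0269 + -0.0750i, |z|^2 = 1.0601
Iter 14: z = 0.0269 + 0.0750i, |z|^2 = 0.0063
Iter 15: z = -1.0269 + -0.0750i, |z|^2 = 1.0601
Iter 16: z = 0.0269 + 0.0750i, |z|^2 = 0.0063
Iter 17: z = -1.0269 + -0.0750i, |z|^2 = 1.0601

Answer: 18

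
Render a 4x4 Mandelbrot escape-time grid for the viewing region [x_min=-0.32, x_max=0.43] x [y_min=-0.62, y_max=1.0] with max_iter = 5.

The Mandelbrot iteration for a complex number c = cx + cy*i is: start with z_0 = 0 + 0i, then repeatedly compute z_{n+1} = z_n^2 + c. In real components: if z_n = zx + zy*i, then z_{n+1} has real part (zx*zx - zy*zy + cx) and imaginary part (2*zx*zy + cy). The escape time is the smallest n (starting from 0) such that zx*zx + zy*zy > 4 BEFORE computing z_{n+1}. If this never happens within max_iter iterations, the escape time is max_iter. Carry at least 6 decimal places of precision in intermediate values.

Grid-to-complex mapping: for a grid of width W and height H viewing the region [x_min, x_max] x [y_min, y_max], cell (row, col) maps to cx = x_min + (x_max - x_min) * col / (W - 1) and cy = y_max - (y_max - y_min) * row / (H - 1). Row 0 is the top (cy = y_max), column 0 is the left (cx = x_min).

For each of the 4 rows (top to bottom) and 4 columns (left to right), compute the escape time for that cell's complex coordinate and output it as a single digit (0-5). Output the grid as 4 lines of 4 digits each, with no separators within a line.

(row=0, col=0): c = -0.3200 + 1.0000i → escape time 5
(row=0, col=1): c = -0.0700 + 1.0000i → escape time 5
(row=0, col=2): c = 0.1800 + 1.0000i → escape time 4
(row=0, col=3): c = 0.4300 + 1.0000i → escape time 3
(row=1, col=0): c = -0.3200 + 0.4600i → escape time 5
(row=1, col=1): c = -0.0700 + 0.4600i → escape time 5
(row=1, col=2): c = 0.1800 + 0.4600i → escape time 5
(row=1, col=3): c = 0.4300 + 0.4600i → escape time 5
(row=2, col=0): c = -0.3200 + -0.0800i → escape time 5
(row=2, col=1): c = -0.0700 + -0.0800i → escape time 5
(row=2, col=2): c = 0.1800 + -0.0800i → escape time 5
(row=2, col=3): c = 0.4300 + -0.0800i → escape time 5
(row=3, col=0): c = -0.3200 + -0.6200i → escape time 5
(row=3, col=1): c = -0.0700 + -0.6200i → escape time 5
(row=3, col=2): c = 0.1800 + -0.6200i → escape time 5
(row=3, col=3): c = 0.4300 + -0.6200i → escape time 5

Answer: 5543
5555
5555
5555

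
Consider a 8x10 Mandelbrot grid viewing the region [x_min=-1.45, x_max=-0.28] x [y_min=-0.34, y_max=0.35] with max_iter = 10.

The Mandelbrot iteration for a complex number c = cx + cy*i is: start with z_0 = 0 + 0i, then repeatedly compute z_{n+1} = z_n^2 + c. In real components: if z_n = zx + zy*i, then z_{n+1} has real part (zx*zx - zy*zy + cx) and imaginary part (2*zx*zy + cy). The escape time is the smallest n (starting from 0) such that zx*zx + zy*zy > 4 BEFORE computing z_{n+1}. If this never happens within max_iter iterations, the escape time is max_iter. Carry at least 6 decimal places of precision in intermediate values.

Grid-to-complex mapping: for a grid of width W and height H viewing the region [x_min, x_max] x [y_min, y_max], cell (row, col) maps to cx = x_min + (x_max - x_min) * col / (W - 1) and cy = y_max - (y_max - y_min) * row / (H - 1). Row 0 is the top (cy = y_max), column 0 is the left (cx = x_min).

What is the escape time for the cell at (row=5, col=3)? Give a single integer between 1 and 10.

Answer: 10

Derivation:
z_0 = 0 + 0i, c = -0.9486 + -0.0333i
Iter 1: z = -0.9486 + -0.0333i, |z|^2 = 0.9009
Iter 2: z = -0.0499 + 0.0299i, |z|^2 = 0.0034
Iter 3: z = -0.9470 + -0.0363i, |z|^2 = 0.8981
Iter 4: z = -0.0531 + 0.0355i, |z|^2 = 0.0041
Iter 5: z = -0.9470 + -0.0371i, |z|^2 = 0.8982
Iter 6: z = -0.0531 + 0.0369i, |z|^2 = 0.0042
Iter 7: z = -0.9471 + -0.0373i, |z|^2 = 0.8984
Iter 8: z = -0.0529 + 0.0372i, |z|^2 = 0.0042
Iter 9: z = -0.9472 + -0.0373i, |z|^2 = 0.8985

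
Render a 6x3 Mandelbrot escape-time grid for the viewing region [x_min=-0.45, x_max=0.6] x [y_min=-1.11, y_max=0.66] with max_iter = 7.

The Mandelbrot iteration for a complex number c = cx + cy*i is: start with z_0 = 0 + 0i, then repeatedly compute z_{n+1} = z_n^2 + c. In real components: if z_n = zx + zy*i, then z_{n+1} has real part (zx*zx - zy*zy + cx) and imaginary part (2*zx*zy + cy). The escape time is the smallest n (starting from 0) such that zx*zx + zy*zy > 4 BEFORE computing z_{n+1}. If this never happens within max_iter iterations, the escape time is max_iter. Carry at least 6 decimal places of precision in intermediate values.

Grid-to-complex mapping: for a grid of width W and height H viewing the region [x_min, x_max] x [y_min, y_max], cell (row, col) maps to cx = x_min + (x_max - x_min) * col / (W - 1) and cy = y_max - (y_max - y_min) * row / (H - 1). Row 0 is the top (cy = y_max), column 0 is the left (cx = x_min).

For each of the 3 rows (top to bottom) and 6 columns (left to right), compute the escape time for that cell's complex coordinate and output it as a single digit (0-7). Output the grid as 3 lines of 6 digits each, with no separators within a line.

(row=0, col=0): c = -0.4500 + 0.6600i → escape time 7
(row=0, col=1): c = -0.2400 + 0.6600i → escape time 7
(row=0, col=2): c = -0.0300 + 0.6600i → escape time 7
(row=0, col=3): c = 0.1800 + 0.6600i → escape time 7
(row=0, col=4): c = 0.3900 + 0.6600i → escape time 7
(row=0, col=5): c = 0.6000 + 0.6600i → escape time 3
(row=1, col=0): c = -0.4500 + -0.2250i → escape time 7
(row=1, col=1): c = -0.2400 + -0.2250i → escape time 7
(row=1, col=2): c = -0.0300 + -0.2250i → escape time 7
(row=1, col=3): c = 0.1800 + -0.2250i → escape time 7
(row=1, col=4): c = 0.3900 + -0.2250i → escape time 7
(row=1, col=5): c = 0.6000 + -0.2250i → escape time 4
(row=2, col=0): c = -0.4500 + -1.1100i → escape time 4
(row=2, col=1): c = -0.2400 + -1.1100i → escape time 6
(row=2, col=2): c = -0.0300 + -1.1100i → escape time 4
(row=2, col=3): c = 0.1800 + -1.1100i → escape time 3
(row=2, col=4): c = 0.3900 + -1.1100i → escape time 2
(row=2, col=5): c = 0.6000 + -1.1100i → escape time 2

Answer: 777773
777774
464322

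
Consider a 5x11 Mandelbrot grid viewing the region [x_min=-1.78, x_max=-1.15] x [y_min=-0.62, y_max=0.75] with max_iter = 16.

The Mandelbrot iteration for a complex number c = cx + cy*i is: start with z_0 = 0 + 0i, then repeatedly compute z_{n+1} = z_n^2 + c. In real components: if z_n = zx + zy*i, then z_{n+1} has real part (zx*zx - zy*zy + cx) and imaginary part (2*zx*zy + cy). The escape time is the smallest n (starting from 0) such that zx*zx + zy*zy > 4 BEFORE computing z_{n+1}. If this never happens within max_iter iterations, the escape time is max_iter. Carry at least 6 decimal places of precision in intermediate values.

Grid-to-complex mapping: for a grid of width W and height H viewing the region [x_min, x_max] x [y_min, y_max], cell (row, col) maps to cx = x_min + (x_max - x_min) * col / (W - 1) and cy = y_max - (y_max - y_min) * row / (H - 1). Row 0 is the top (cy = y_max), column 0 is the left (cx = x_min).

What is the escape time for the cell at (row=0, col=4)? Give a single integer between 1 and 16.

Answer: 3

Derivation:
z_0 = 0 + 0i, c = -1.1500 + 0.7500i
Iter 1: z = -1.1500 + 0.7500i, |z|^2 = 1.8850
Iter 2: z = -0.3900 + -0.9750i, |z|^2 = 1.1027
Iter 3: z = -1.9485 + 1.5105i, |z|^2 = 6.0784
Escaped at iteration 3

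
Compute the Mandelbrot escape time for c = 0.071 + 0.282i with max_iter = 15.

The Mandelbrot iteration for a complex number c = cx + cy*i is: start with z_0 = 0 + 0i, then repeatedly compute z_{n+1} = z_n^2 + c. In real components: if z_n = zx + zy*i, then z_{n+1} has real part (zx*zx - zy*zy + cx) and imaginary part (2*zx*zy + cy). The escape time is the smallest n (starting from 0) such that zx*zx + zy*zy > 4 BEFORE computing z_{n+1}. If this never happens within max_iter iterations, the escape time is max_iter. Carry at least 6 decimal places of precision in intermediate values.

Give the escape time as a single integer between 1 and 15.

Answer: 15

Derivation:
z_0 = 0 + 0i, c = 0.0710 + 0.2820i
Iter 1: z = 0.0710 + 0.2820i, |z|^2 = 0.0846
Iter 2: z = -0.0035 + 0.3220i, |z|^2 = 0.1037
Iter 3: z = -0.0327 + 0.2798i, |z|^2 = 0.0793
Iter 4: z = -0.0062 + 0.2637i, |z|^2 = 0.0696
Iter 5: z = 0.0015 + 0.2787i, |z|^2 = 0.0777
Iter 6: z = -0.0067 + 0.2828i, |z|^2 = 0.0800
Iter 7: z = -0.0090 + 0.2782i, |z|^2 = 0.0775
Iter 8: z = -0.0063 + 0.2770i, |z|^2 = 0.0768
Iter 9: z = -0.0057 + 0.2785i, |z|^2 = 0.0776
Iter 10: z = -0.0065 + 0.2788i, |z|^2 = 0.0778
Iter 11: z = -0.0067 + 0.2784i, |z|^2 = 0.0775
Iter 12: z = -0.0064 + 0.2783i, |z|^2 = 0.0775
Iter 13: z = -0.0064 + 0.2784i, |z|^2 = 0.0776
Iter 14: z = -0.0065 + 0.2784i, |z|^2 = 0.0776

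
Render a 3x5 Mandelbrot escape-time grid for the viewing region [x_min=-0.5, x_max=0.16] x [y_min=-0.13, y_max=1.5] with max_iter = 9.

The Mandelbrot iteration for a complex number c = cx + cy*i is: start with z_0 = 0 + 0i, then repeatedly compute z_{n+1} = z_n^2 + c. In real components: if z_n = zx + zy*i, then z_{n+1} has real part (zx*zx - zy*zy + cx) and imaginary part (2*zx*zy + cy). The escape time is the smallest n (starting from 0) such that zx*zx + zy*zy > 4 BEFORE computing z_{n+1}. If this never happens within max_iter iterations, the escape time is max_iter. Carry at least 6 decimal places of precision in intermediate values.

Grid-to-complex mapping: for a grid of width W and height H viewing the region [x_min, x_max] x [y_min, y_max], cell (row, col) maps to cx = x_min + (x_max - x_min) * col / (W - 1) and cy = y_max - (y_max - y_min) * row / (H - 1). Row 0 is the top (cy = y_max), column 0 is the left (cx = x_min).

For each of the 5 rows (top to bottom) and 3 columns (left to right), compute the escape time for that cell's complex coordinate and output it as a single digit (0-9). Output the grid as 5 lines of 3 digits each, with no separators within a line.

Answer: 222
493
998
999
999

Derivation:
(row=0, col=0): c = -0.5000 + 1.5000i → escape time 2
(row=0, col=1): c = -0.1700 + 1.5000i → escape time 2
(row=0, col=2): c = 0.1600 + 1.5000i → escape time 2
(row=1, col=0): c = -0.5000 + 1.0925i → escape time 4
(row=1, col=1): c = -0.1700 + 1.0925i → escape time 9
(row=1, col=2): c = 0.1600 + 1.0925i → escape time 3
(row=2, col=0): c = -0.5000 + 0.6850i → escape time 9
(row=2, col=1): c = -0.1700 + 0.6850i → escape time 9
(row=2, col=2): c = 0.1600 + 0.6850i → escape time 8
(row=3, col=0): c = -0.5000 + 0.2775i → escape time 9
(row=3, col=1): c = -0.1700 + 0.2775i → escape time 9
(row=3, col=2): c = 0.1600 + 0.2775i → escape time 9
(row=4, col=0): c = -0.5000 + -0.1300i → escape time 9
(row=4, col=1): c = -0.1700 + -0.1300i → escape time 9
(row=4, col=2): c = 0.1600 + -0.1300i → escape time 9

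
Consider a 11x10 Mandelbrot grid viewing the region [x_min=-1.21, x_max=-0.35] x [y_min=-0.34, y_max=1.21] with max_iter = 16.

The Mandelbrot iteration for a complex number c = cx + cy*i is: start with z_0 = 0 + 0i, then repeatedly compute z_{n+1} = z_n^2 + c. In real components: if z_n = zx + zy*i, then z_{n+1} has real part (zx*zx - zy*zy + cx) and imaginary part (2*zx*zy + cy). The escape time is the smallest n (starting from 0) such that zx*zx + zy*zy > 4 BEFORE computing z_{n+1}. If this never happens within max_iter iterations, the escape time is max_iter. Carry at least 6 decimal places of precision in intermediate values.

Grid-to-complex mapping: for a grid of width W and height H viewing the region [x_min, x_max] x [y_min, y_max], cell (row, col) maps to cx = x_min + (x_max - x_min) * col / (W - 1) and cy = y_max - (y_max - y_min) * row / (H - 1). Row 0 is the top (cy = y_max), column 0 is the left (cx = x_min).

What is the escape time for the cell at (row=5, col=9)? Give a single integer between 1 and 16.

Answer: 16

Derivation:
z_0 = 0 + 0i, c = -0.4360 + 0.3489i
Iter 1: z = -0.4360 + 0.3489i, |z|^2 = 0.3118
Iter 2: z = -0.3676 + 0.0447i, |z|^2 = 0.1371
Iter 3: z = -0.3028 + 0.3161i, |z|^2 = 0.1916
Iter 4: z = -0.4442 + 0.1575i, |z|^2 = 0.2221
Iter 5: z = -0.2635 + 0.2090i, |z|^2 = 0.1131
Iter 6: z = -0.4103 + 0.2387i, |z|^2 = 0.2253
Iter 7: z = -0.3247 + 0.1530i, |z|^2 = 0.1288
Iter 8: z = -0.3540 + 0.2495i, |z|^2 = 0.1876
Iter 9: z = -0.3730 + 0.1722i, |z|^2 = 0.1688
Iter 10: z = -0.3266 + 0.2204i, |z|^2 = 0.1552
Iter 11: z = -0.3779 + 0.2049i, |z|^2 = 0.1848
Iter 12: z = -0.3352 + 0.1940i, |z|^2 = 0.1500
Iter 13: z = -0.3613 + 0.2189i, |z|^2 = 0.1784
Iter 14: z = -0.3534 + 0.1907i, |z|^2 = 0.1612
Iter 15: z = -0.3475 + 0.2141i, |z|^2 = 0.1666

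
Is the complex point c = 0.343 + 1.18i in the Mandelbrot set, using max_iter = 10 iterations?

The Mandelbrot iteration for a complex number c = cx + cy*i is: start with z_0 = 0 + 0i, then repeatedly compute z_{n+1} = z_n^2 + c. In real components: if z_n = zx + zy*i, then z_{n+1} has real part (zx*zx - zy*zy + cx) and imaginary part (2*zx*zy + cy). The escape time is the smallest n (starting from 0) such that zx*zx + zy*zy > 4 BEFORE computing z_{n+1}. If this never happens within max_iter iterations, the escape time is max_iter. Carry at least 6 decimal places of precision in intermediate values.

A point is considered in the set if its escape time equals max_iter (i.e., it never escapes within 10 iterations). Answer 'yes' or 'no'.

z_0 = 0 + 0i, c = 0.3430 + 1.1800i
Iter 1: z = 0.3430 + 1.1800i, |z|^2 = 1.5100
Iter 2: z = -0.9318 + 1.9895i, |z|^2 = 4.8262
Escaped at iteration 2

Answer: no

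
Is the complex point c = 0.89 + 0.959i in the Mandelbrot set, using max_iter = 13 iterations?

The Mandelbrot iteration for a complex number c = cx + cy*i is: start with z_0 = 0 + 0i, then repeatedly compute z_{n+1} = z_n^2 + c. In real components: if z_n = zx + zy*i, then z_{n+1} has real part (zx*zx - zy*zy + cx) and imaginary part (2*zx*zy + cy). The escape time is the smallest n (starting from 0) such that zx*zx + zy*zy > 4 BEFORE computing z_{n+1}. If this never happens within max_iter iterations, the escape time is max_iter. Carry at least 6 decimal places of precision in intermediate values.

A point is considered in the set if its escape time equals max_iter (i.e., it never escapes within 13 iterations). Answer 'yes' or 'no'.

z_0 = 0 + 0i, c = 0.8900 + 0.9590i
Iter 1: z = 0.8900 + 0.9590i, |z|^2 = 1.7118
Iter 2: z = 0.7624 + 2.6660i, |z|^2 = 7.6889
Escaped at iteration 2

Answer: no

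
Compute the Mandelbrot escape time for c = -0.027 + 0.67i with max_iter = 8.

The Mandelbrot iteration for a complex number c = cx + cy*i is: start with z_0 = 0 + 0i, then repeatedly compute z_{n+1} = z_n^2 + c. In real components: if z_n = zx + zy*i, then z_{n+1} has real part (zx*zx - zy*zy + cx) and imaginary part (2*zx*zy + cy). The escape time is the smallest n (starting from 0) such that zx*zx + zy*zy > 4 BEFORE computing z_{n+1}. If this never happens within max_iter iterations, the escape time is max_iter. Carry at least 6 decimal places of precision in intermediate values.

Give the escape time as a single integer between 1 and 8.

Answer: 8

Derivation:
z_0 = 0 + 0i, c = -0.0270 + 0.6700i
Iter 1: z = -0.0270 + 0.6700i, |z|^2 = 0.4496
Iter 2: z = -0.4752 + 0.6338i, |z|^2 = 0.6275
Iter 3: z = -0.2029 + 0.0677i, |z|^2 = 0.0458
Iter 4: z = 0.0096 + 0.6425i, |z|^2 = 0.4130
Iter 5: z = -0.4398 + 0.6823i, |z|^2 = 0.6590
Iter 6: z = -0.2992 + 0.0699i, |z|^2 = 0.0944
Iter 7: z = 0.0576 + 0.6282i, |z|^2 = 0.3980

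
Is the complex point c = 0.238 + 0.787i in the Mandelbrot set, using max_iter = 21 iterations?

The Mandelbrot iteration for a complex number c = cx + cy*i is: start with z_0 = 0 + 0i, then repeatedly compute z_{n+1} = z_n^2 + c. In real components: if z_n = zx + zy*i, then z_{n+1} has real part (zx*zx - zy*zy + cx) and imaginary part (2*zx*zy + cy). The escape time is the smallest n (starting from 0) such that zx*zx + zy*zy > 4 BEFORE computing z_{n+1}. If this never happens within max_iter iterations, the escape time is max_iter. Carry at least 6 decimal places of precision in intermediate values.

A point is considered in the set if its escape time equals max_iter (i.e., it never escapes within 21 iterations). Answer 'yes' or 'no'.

z_0 = 0 + 0i, c = 0.2380 + 0.7870i
Iter 1: z = 0.2380 + 0.7870i, |z|^2 = 0.6760
Iter 2: z = -0.3247 + 1.1616i, |z|^2 = 1.4548
Iter 3: z = -1.0059 + 0.0326i, |z|^2 = 1.0129
Iter 4: z = 1.2488 + 0.7214i, |z|^2 = 2.0799
Iter 5: z = 1.2769 + 2.5888i, |z|^2 = 8.3325
Escaped at iteration 5

Answer: no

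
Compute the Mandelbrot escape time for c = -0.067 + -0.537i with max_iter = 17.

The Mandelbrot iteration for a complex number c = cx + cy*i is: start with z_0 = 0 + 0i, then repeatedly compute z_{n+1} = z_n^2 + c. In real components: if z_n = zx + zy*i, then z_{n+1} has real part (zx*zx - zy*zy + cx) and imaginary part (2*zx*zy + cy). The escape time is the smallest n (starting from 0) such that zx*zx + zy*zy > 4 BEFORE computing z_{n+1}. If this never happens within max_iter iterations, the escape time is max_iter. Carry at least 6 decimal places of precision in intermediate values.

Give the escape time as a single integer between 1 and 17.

z_0 = 0 + 0i, c = -0.0670 + -0.5370i
Iter 1: z = -0.0670 + -0.5370i, |z|^2 = 0.2929
Iter 2: z = -0.3509 + -0.4650i, |z|^2 = 0.3394
Iter 3: z = -0.1601 + -0.2107i, |z|^2 = 0.0700
Iter 4: z = -0.0857 + -0.4695i, |z|^2 = 0.2278
Iter 5: z = -0.2801 + -0.4565i, |z|^2 = 0.2869
Iter 6: z = -0.1969 + -0.2813i, |z|^2 = 0.1179
Iter 7: z = -0.1073 + -0.4262i, |z|^2 = 0.1932
Iter 8: z = -0.2371 + -0.4455i, |z|^2 = 0.2547
Iter 9: z = -0.2092 + -0.3257i, |z|^2 = 0.1499
Iter 10: z = -0.1293 + -0.4007i, |z|^2 = 0.1773
Iter 11: z = -0.2108 + -0.4334i, |z|^2 = 0.2323
Iter 12: z = -0.2104 + -0.3542i, |z|^2 = 0.1697
Iter 13: z = -0.1482 + -0.3880i, |z|^2 = 0.1725
Iter 14: z = -0.1955 + -0.4220i, |z|^2 = 0.2163
Iter 15: z = -0.2068 + -0.3720i, |z|^2 = 0.1811
Iter 16: z = -0.1626 + -0.3831i, |z|^2 = 0.1732

Answer: 17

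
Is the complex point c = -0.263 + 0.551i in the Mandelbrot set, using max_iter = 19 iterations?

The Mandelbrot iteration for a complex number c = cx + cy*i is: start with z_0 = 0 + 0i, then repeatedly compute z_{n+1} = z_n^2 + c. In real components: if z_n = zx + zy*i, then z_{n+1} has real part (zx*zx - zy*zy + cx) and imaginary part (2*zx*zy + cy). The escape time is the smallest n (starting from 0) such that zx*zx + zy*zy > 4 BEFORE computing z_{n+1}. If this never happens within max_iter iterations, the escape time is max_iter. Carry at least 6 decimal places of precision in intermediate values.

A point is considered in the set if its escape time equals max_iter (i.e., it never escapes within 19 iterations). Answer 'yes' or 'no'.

Answer: yes

Derivation:
z_0 = 0 + 0i, c = -0.2630 + 0.5510i
Iter 1: z = -0.2630 + 0.5510i, |z|^2 = 0.3728
Iter 2: z = -0.4974 + 0.2612i, |z|^2 = 0.3157
Iter 3: z = -0.0838 + 0.2912i, |z|^2 = 0.0918
Iter 4: z = -0.3408 + 0.5022i, |z|^2 = 0.3683
Iter 5: z = -0.3991 + 0.2087i, |z|^2 = 0.2029
Iter 6: z = -0.1473 + 0.3844i, |z|^2 = 0.1694
Iter 7: z = -0.3891 + 0.4378i, |z|^2 = 0.3430
Iter 8: z = -0.3033 + 0.2104i, |z|^2 = 0.1362
Iter 9: z = -0.2153 + 0.4234i, |z|^2 = 0.2256
Iter 10: z = -0.3959 + 0.3687i, |z|^2 = 0.2927
Iter 11: z = -0.2422 + 0.2590i, |z|^2 = 0.1258
Iter 12: z = -0.2715 + 0.4255i, |z|^2 = 0.2548
Iter 13: z = -0.3704 + 0.3200i, |z|^2 = 0.2396
Iter 14: z = -0.2282 + 0.3140i, |z|^2 = 0.1506
Iter 15: z = -0.3095 + 0.4077i, |z|^2 = 0.2620
Iter 16: z = -0.3334 + 0.2986i, |z|^2 = 0.2004
Iter 17: z = -0.2410 + 0.3519i, |z|^2 = 0.1819
Iter 18: z = -0.3287 + 0.3814i, |z|^2 = 0.2535
Did not escape in 19 iterations → in set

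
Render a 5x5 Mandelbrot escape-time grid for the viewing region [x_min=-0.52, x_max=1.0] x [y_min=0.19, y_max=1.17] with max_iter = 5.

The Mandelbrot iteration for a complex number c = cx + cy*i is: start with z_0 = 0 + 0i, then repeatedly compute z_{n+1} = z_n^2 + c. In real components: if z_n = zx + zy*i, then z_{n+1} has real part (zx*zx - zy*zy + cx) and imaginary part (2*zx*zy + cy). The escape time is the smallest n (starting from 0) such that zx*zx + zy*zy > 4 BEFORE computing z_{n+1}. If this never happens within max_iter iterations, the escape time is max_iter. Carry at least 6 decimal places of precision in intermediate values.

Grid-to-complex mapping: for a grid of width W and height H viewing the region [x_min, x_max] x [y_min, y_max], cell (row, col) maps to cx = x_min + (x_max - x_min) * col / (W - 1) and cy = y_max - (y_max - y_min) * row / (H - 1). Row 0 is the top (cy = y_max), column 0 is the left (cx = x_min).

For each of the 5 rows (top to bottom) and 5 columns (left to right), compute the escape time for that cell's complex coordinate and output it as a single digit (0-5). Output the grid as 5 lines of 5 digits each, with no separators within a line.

Answer: 34222
45422
55532
55532
55542

Derivation:
(row=0, col=0): c = -0.5200 + 1.1700i → escape time 3
(row=0, col=1): c = -0.1400 + 1.1700i → escape time 4
(row=0, col=2): c = 0.2400 + 1.1700i → escape time 2
(row=0, col=3): c = 0.6200 + 1.1700i → escape time 2
(row=0, col=4): c = 1.0000 + 1.1700i → escape time 2
(row=1, col=0): c = -0.5200 + 0.9250i → escape time 4
(row=1, col=1): c = -0.1400 + 0.9250i → escape time 5
(row=1, col=2): c = 0.2400 + 0.9250i → escape time 4
(row=1, col=3): c = 0.6200 + 0.9250i → escape time 2
(row=1, col=4): c = 1.0000 + 0.9250i → escape time 2
(row=2, col=0): c = -0.5200 + 0.6800i → escape time 5
(row=2, col=1): c = -0.1400 + 0.6800i → escape time 5
(row=2, col=2): c = 0.2400 + 0.6800i → escape time 5
(row=2, col=3): c = 0.6200 + 0.6800i → escape time 3
(row=2, col=4): c = 1.0000 + 0.6800i → escape time 2
(row=3, col=0): c = -0.5200 + 0.4350i → escape time 5
(row=3, col=1): c = -0.1400 + 0.4350i → escape time 5
(row=3, col=2): c = 0.2400 + 0.4350i → escape time 5
(row=3, col=3): c = 0.6200 + 0.4350i → escape time 3
(row=3, col=4): c = 1.0000 + 0.4350i → escape time 2
(row=4, col=0): c = -0.5200 + 0.1900i → escape time 5
(row=4, col=1): c = -0.1400 + 0.1900i → escape time 5
(row=4, col=2): c = 0.2400 + 0.1900i → escape time 5
(row=4, col=3): c = 0.6200 + 0.1900i → escape time 4
(row=4, col=4): c = 1.0000 + 0.1900i → escape time 2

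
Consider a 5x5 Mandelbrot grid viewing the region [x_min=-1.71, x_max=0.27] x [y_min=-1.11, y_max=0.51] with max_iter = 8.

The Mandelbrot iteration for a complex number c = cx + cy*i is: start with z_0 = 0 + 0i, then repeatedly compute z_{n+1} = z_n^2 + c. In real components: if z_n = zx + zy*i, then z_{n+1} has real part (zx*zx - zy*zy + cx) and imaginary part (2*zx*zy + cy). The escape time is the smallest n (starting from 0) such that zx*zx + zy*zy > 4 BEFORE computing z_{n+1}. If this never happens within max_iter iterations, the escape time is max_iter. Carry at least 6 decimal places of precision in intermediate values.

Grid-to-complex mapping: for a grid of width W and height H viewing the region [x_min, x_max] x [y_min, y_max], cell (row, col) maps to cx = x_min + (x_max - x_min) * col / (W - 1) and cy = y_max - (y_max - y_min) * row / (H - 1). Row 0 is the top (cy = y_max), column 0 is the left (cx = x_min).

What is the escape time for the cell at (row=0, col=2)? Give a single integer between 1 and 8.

z_0 = 0 + 0i, c = -0.7200 + 0.5100i
Iter 1: z = -0.7200 + 0.5100i, |z|^2 = 0.7785
Iter 2: z = -0.4617 + -0.2244i, |z|^2 = 0.2635
Iter 3: z = -0.5572 + 0.7172i, |z|^2 = 0.8249
Iter 4: z = -0.9239 + -0.2892i, |z|^2 = 0.9373
Iter 5: z = 0.0500 + 1.0445i, |z|^2 = 1.0934
Iter 6: z = -1.8084 + 0.6144i, |z|^2 = 3.6480
Iter 7: z = 2.1730 + -1.7123i, |z|^2 = 7.6537
Escaped at iteration 7

Answer: 7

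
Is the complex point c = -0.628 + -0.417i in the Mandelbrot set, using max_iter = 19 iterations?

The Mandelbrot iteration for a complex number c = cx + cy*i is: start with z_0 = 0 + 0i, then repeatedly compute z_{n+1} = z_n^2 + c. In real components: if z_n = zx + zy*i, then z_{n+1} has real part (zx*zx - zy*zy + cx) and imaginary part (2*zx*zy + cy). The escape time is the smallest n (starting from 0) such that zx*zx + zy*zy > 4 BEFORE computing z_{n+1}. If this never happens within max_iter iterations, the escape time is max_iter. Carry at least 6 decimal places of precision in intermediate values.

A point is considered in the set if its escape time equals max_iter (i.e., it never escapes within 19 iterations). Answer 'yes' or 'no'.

Answer: yes

Derivation:
z_0 = 0 + 0i, c = -0.6280 + -0.4170i
Iter 1: z = -0.6280 + -0.4170i, |z|^2 = 0.5683
Iter 2: z = -0.4075 + 0.1068i, |z|^2 = 0.1775
Iter 3: z = -0.4733 + -0.5040i, |z|^2 = 0.4781
Iter 4: z = -0.6580 + 0.0601i, |z|^2 = 0.4365
Iter 5: z = -0.1987 + -0.4961i, |z|^2 = 0.2856
Iter 6: z = -0.8347 + -0.2199i, |z|^2 = 0.7450
Iter 7: z = 0.0203 + -0.0500i, |z|^2 = 0.0029
Iter 8: z = -0.6301 + -0.4190i, |z|^2 = 0.5726
Iter 9: z = -0.4066 + 0.1111i, |z|^2 = 0.1776
Iter 10: z = -0.4750 + -0.5073i, |z|^2 = 0.4830
Iter 11: z = -0.6597 + 0.0650i, |z|^2 = 0.4394
Iter 12: z = -0.1970 + -0.5027i, |z|^2 = 0.2915
Iter 13: z = -0.8419 + -0.2189i, |z|^2 = 0.7567
Iter 14: z = 0.0329 + -0.0484i, |z|^2 = 0.0034
Iter 15: z = -0.6293 + -0.4202i, |z|^2 = 0.5725
Iter 16: z = -0.4086 + 0.1118i, |z|^2 = 0.1794
Iter 17: z = -0.4736 + -0.5084i, |z|^2 = 0.4827
Iter 18: z = -0.6622 + 0.0645i, |z|^2 = 0.4426
Did not escape in 19 iterations → in set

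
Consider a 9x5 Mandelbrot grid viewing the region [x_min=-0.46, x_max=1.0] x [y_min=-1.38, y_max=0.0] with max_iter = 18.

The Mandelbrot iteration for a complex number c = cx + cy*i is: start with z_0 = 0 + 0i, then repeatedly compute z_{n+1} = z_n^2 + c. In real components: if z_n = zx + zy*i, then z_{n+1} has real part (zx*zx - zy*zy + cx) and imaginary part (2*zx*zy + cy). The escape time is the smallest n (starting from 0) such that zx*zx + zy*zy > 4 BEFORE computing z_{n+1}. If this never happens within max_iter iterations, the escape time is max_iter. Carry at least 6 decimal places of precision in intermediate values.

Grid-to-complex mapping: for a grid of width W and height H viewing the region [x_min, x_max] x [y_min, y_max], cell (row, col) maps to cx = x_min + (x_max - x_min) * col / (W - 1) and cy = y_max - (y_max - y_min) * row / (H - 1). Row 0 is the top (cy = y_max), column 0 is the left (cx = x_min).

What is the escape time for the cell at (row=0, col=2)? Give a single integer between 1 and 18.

z_0 = 0 + 0i, c = -0.0950 + 0.0000i
Iter 1: z = -0.0950 + 0.0000i, |z|^2 = 0.0090
Iter 2: z = -0.0860 + 0.0000i, |z|^2 = 0.0074
Iter 3: z = -0.0876 + 0.0000i, |z|^2 = 0.0077
Iter 4: z = -0.0873 + 0.0000i, |z|^2 = 0.0076
Iter 5: z = -0.0874 + 0.0000i, |z|^2 = 0.0076
Iter 6: z = -0.0874 + 0.0000i, |z|^2 = 0.0076
Iter 7: z = -0.0874 + 0.0000i, |z|^2 = 0.0076
Iter 8: z = -0.0874 + 0.0000i, |z|^2 = 0.0076
Iter 9: z = -0.0874 + 0.0000i, |z|^2 = 0.0076
Iter 10: z = -0.0874 + 0.0000i, |z|^2 = 0.0076
Iter 11: z = -0.0874 + 0.0000i, |z|^2 = 0.0076
Iter 12: z = -0.0874 + 0.0000i, |z|^2 = 0.0076
Iter 13: z = -0.0874 + 0.0000i, |z|^2 = 0.0076
Iter 14: z = -0.0874 + 0.0000i, |z|^2 = 0.0076
Iter 15: z = -0.0874 + 0.0000i, |z|^2 = 0.0076
Iter 16: z = -0.0874 + 0.0000i, |z|^2 = 0.0076
Iter 17: z = -0.0874 + 0.0000i, |z|^2 = 0.0076

Answer: 18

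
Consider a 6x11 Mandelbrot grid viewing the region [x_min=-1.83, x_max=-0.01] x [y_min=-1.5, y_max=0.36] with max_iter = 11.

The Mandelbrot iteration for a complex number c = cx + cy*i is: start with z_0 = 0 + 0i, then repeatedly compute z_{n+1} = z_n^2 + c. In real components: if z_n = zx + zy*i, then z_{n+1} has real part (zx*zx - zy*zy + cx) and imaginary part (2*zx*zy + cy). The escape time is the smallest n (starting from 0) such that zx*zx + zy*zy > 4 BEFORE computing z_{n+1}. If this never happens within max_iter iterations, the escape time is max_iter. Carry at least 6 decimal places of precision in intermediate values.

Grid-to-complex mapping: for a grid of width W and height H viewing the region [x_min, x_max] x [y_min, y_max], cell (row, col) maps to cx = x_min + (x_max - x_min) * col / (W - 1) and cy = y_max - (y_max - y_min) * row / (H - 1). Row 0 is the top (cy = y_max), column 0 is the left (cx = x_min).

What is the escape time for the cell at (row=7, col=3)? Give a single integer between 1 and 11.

z_0 = 0 + 0i, c = -0.7380 + -0.9420i
Iter 1: z = -0.7380 + -0.9420i, |z|^2 = 1.4320
Iter 2: z = -1.0807 + 0.4484i, |z|^2 = 1.3690
Iter 3: z = 0.2289 + -1.9112i, |z|^2 = 3.7050
Iter 4: z = -4.3382 + -1.8169i, |z|^2 = 22.1211
Escaped at iteration 4

Answer: 4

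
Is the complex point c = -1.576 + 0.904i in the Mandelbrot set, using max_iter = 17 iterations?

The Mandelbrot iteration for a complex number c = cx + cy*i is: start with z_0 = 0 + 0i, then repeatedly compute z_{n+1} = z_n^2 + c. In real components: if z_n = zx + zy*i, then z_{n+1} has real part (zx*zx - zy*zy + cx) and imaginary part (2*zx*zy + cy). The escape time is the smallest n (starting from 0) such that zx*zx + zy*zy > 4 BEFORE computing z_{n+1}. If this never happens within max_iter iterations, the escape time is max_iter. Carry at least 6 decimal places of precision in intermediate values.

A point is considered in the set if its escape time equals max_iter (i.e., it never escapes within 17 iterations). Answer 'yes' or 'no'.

Answer: no

Derivation:
z_0 = 0 + 0i, c = -1.5760 + 0.9040i
Iter 1: z = -1.5760 + 0.9040i, |z|^2 = 3.3010
Iter 2: z = 0.0906 + -1.9454i, |z|^2 = 3.7928
Iter 3: z = -5.3524 + 0.5516i, |z|^2 = 28.9526
Escaped at iteration 3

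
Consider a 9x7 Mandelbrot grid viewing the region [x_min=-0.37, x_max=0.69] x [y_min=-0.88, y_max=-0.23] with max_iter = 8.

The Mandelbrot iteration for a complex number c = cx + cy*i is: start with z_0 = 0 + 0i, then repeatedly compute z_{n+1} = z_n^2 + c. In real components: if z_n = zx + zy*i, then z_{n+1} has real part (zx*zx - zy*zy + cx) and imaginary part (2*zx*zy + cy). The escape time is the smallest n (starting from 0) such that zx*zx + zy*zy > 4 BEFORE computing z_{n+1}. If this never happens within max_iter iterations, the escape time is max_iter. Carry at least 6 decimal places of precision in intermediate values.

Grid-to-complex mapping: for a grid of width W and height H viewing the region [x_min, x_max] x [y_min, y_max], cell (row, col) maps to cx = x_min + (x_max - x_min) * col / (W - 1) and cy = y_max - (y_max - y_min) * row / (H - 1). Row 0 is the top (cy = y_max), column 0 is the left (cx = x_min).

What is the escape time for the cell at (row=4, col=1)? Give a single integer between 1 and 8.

Answer: 8

Derivation:
z_0 = 0 + 0i, c = -0.2375 + -0.6633i
Iter 1: z = -0.2375 + -0.6633i, |z|^2 = 0.4964
Iter 2: z = -0.6211 + -0.3483i, |z|^2 = 0.5070
Iter 3: z = 0.0270 + -0.2307i, |z|^2 = 0.0540
Iter 4: z = -0.2900 + -0.6758i, |z|^2 = 0.5408
Iter 5: z = -0.6101 + -0.2714i, |z|^2 = 0.4458
Iter 6: z = 0.0611 + -0.3322i, |z|^2 = 0.1141
Iter 7: z = -0.3441 + -0.7039i, |z|^2 = 0.6139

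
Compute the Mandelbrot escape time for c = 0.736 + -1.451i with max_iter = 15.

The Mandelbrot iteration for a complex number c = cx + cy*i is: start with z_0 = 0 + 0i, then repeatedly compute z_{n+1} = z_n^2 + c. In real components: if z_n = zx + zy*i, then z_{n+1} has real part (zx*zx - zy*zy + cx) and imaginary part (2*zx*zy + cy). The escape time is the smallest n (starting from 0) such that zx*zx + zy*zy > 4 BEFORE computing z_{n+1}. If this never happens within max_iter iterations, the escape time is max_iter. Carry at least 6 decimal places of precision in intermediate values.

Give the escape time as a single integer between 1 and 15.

z_0 = 0 + 0i, c = 0.7360 + -1.4510i
Iter 1: z = 0.7360 + -1.4510i, |z|^2 = 2.6471
Iter 2: z = -0.8277 + -3.5869i, |z|^2 = 13.5507
Escaped at iteration 2

Answer: 2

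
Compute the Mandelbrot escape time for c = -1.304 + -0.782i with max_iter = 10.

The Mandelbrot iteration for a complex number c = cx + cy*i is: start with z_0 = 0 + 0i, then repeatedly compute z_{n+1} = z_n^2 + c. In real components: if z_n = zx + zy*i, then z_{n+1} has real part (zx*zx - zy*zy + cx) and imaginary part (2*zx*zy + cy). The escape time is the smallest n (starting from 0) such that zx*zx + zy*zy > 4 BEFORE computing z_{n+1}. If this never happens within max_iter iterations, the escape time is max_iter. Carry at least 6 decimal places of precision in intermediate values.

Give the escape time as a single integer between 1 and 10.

Answer: 3

Derivation:
z_0 = 0 + 0i, c = -1.3040 + -0.7820i
Iter 1: z = -1.3040 + -0.7820i, |z|^2 = 2.3119
Iter 2: z = -0.2151 + 1.2575i, |z|^2 = 1.6275
Iter 3: z = -2.8389 + -1.3230i, |z|^2 = 9.8098
Escaped at iteration 3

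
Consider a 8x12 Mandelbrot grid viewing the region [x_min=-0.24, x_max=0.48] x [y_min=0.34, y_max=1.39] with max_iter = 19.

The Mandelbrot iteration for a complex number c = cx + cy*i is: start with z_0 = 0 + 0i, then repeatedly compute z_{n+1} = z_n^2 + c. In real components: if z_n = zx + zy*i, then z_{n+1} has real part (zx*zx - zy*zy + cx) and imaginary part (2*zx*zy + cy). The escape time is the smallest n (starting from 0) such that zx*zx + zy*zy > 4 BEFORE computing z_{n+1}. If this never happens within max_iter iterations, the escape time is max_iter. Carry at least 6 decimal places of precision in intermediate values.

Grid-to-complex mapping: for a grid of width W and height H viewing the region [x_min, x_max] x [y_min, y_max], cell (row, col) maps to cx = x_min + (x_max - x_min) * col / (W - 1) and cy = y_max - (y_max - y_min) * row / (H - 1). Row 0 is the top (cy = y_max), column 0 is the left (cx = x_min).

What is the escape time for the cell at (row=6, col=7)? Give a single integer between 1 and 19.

Answer: 3

Derivation:
z_0 = 0 + 0i, c = 0.4800 + 0.8173i
Iter 1: z = 0.4800 + 0.8173i, |z|^2 = 0.8983
Iter 2: z = 0.0425 + 1.6019i, |z|^2 = 2.5677
Iter 3: z = -2.0841 + 0.9533i, |z|^2 = 5.2524
Escaped at iteration 3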